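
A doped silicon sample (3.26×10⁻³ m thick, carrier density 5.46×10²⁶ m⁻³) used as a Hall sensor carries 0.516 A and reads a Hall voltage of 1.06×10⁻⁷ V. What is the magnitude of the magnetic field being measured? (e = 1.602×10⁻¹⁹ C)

From V_H = IB/(n e t), B = V_H n e t / I.
B = (1.06×10⁻⁷)(5.46×10²⁶)(1.602×10⁻¹⁹)(3.26×10⁻³)/0.516 ≈ 0.0586 T.

B ≈ 0.0586 T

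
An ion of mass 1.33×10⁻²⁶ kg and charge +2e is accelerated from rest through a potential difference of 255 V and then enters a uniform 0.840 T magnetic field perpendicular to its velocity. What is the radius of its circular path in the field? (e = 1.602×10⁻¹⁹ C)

Acceleration: |q|V = ½mv² ⇒ v = √(2|q|V/m) = √(2·3.204×10⁻¹⁹·255/1.33×10⁻²⁶) ≈ 1.108×10⁵ m/s.
In the field: r = mv/(|q|B) = (1.33×10⁻²⁶)(1.108×10⁵)/((3.204×10⁻¹⁹)(0.840)) ≈ 5.48×10⁻³ m.

r ≈ 5.48×10⁻³ m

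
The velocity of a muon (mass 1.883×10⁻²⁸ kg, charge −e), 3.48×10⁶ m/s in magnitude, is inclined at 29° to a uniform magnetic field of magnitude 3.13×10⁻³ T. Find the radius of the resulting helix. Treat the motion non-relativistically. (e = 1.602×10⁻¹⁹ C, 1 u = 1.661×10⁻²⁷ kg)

v⊥ = v sinθ = 3.48×10⁶·sin29° ≈ 1.687×10⁶ m/s.
r = m v⊥/(|q|B) = (1.883×10⁻²⁸)(1.687×10⁶)/((1.602×10⁻¹⁹)(3.13×10⁻³)) ≈ 0.634 m.

r ≈ 0.634 m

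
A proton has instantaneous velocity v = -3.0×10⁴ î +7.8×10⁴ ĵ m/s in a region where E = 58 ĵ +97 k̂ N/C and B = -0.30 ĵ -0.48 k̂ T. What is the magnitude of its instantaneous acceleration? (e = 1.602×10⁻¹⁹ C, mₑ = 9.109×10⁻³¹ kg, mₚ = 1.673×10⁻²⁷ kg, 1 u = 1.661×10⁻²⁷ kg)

v×B = (-3.74×10⁴, -1.44×10⁴, 9000) N/C.
E + v×B = (-3.74×10⁴, -1.43×10⁴, 9100) N/C.
F = q(E + v×B) = (1.602×10⁻¹⁹ C)·(-3.74×10⁴, -1.43×10⁴, 9100) = (-6.00×10⁻¹⁵, -2.30×10⁻¹⁵, 1.46×10⁻¹⁵) N.
|a| = |F|/m = 6.586×10⁻¹⁵/1.673×10⁻²⁷ ≈ 3.94×10¹² m/s².

|a| ≈ 3.94×10¹² m/s²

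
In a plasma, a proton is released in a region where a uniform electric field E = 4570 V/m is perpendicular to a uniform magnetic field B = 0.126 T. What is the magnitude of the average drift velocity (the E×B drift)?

v_d ≈ 3.63×10⁴ m/s

The steady drift has the magnetic force balancing the electric force, so v_d = E/B.
v_d = 4570/0.126 = 3.63×10⁴ m/s.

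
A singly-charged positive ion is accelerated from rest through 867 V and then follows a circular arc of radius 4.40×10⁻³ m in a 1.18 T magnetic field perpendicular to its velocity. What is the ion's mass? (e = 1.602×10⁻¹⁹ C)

m ≈ 2.49×10⁻²⁷ kg

Combine |q|V = ½mv² and r = mv/(|q|B): eliminate v to get m = qB²r²/(2V).
m = (1.602×10⁻¹⁹)(1.18)²(4.40×10⁻³)²/(2·867) ≈ 2.49×10⁻²⁷ kg.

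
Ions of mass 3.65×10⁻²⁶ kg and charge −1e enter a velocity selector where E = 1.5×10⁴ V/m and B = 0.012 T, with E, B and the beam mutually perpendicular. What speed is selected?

Straight-line motion ⇒ electric and magnetic forces cancel, so E = vB.
v = E/B = 1.5×10⁴/0.012 = 1.2×10⁶ m/s.
The result is independent of the particle's charge and mass.

v = 1.2×10⁶ m/s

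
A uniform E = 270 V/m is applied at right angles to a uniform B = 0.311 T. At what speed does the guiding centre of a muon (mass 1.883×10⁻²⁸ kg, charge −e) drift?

v_d ≈ 868 m/s

The E×B drift speed is v_d = E/B.
v_d = 270/0.311 = 868 m/s.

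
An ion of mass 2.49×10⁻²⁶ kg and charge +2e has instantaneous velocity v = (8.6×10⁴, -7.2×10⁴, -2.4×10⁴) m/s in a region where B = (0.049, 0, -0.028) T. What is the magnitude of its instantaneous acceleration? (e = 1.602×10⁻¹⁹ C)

v×B = (2020, 1230, 3530) N/C.
F = q v×B = (3.204×10⁻¹⁹ C)·(2020, 1230, 3530) = (6.46×10⁻¹⁶, 3.95×10⁻¹⁶, 1.13×10⁻¹⁵) N.
|a| = |F|/m = 1.360×10⁻¹⁵/2.49×10⁻²⁶ ≈ 5.46×10¹⁰ m/s².

|a| ≈ 5.46×10¹⁰ m/s²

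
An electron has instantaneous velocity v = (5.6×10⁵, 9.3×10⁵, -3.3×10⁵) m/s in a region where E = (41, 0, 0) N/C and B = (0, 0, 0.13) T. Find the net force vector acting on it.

v×B = (1.21×10⁵, -7.28×10⁴, 0) N/C.
E + v×B = (1.21×10⁵, -7.28×10⁴, 0) N/C.
F = q(E + v×B) = (−1.602×10⁻¹⁹ C)·(1.21×10⁵, -7.28×10⁴, 0) = (-1.94×10⁻¹⁴, 1.17×10⁻¹⁴, 0) N.

F ≈ (-1.94×10⁻¹⁴, 1.17×10⁻¹⁴, 0) N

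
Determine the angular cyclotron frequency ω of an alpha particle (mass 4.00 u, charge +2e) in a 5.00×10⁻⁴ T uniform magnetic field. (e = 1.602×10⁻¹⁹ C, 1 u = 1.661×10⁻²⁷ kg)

ω ≈ 2.41×10⁴ rad/s

ω = |q|B/m.
ω = (3.204×10⁻¹⁹)(5.00×10⁻⁴)/6.644×10⁻²⁷ ≈ 2.41×10⁴ rad/s.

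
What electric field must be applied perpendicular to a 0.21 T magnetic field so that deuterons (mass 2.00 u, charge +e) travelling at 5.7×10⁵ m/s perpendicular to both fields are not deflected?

E = 1.2×10⁵ V/m

For straight-line motion qE = qvB, so E = vB.
E = 5.7×10⁵ × 0.21 = 1.2×10⁵ V/m.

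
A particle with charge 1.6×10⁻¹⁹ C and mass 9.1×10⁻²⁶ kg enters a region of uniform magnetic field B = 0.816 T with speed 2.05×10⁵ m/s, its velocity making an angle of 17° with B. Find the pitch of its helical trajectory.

v∥ = v cosθ = 2.05×10⁵·cos17° ≈ 1.960×10⁵ m/s.
T = 2πm/(|q|B) = 2π(9.1×10⁻²⁶)/((1.6×10⁻¹⁹)(0.816)) ≈ 4.379×10⁻⁶ s.
pitch = v∥ T = (1.960×10⁵)(4.379×10⁻⁶) ≈ 0.859 m.

p ≈ 0.859 m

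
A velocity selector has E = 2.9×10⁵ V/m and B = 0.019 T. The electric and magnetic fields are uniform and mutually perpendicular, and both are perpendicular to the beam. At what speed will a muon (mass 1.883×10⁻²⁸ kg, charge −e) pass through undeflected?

Zero net Lorentz force requires |qE| = |q v×B|, i.e. E = vB.
v = E/B = 2.9×10⁵/0.019 = 1.5×10⁷ m/s.

v = 1.5×10⁷ m/s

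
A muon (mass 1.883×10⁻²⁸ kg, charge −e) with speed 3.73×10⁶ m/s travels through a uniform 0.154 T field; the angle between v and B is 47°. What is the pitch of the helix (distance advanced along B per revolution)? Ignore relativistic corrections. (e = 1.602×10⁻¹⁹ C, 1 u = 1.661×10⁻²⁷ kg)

p ≈ 0.122 m

v∥ = v cosθ = 3.73×10⁶·cos47° ≈ 2.544×10⁶ m/s.
T = 2πm/(|q|B) = 2π(1.883×10⁻²⁸)/((1.602×10⁻¹⁹)(0.154)) ≈ 4.796×10⁻⁸ s.
pitch = v∥ T = (2.544×10⁶)(4.796×10⁻⁸) ≈ 0.122 m.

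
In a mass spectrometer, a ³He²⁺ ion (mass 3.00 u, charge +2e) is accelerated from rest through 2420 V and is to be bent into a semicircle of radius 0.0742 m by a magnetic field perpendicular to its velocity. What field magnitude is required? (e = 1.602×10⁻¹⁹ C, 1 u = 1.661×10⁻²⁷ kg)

B ≈ 0.117 T

v = √(2|q|V/m) = √(2·3.204×10⁻¹⁹·2420/4.983×10⁻²⁷) ≈ 5.579×10⁵ m/s.
B = mv/(|q|r) = (4.983×10⁻²⁷)(5.579×10⁵)/((3.204×10⁻¹⁹)(0.0742)) ≈ 0.117 T.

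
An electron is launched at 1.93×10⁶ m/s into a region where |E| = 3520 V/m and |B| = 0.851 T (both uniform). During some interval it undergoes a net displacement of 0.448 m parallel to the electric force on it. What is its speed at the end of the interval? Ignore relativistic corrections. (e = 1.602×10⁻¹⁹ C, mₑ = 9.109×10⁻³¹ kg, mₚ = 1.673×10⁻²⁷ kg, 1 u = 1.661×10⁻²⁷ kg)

B does no work; ΔKE = |q|E d.
½mv_f² = ½mv₀² + |q|Ed = ½(9.109×10⁻³¹)(1.93×10⁶)² + (1.602×10⁻¹⁹)(3520)(0.448) ≈ 1.697×10⁻¹⁸ J + 2.526×10⁻¹⁶ J ≈ 2.543×10⁻¹⁶ J.
v_f = √(2·2.543×10⁻¹⁶/9.109×10⁻³¹) ≈ 2.36×10⁷ m/s.

v_f ≈ 2.36×10⁷ m/s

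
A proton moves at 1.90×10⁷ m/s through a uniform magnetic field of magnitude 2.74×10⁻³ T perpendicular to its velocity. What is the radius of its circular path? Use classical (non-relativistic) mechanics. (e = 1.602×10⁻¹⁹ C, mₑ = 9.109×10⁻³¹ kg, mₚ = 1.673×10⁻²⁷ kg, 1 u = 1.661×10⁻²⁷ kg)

The magnetic force provides the centripetal force: |q|vB = mv²/r.
r = mv/(|q|B) = (1.673×10⁻²⁷)(1.90×10⁷)/((1.602×10⁻¹⁹)(2.74×10⁻³)) ≈ 72.4 m.

r ≈ 72.4 m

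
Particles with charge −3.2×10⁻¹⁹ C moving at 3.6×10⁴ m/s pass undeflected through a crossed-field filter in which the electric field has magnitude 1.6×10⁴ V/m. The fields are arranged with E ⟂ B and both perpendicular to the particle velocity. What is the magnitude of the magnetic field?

Balance of forces in the selector: qE = qvB ⇒ B = E/v.
B = 1.6×10⁴/3.6×10⁴ = 0.44 T.

B = 0.44 T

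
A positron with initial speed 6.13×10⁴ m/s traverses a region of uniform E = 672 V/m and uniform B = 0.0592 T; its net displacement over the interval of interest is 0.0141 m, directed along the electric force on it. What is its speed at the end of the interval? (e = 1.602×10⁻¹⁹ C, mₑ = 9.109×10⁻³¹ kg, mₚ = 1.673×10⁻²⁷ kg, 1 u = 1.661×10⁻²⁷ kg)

B does no work; ΔKE = |q|E d.
½mv_f² = ½mv₀² + |q|Ed = ½(9.109×10⁻³¹)(6.13×10⁴)² + (1.602×10⁻¹⁹)(672)(0.0141) ≈ 1.711×10⁻²¹ J + 1.518×10⁻¹⁸ J ≈ 1.520×10⁻¹⁸ J.
v_f = √(2·1.520×10⁻¹⁸/9.109×10⁻³¹) ≈ 1.83×10⁶ m/s.

v_f ≈ 1.83×10⁶ m/s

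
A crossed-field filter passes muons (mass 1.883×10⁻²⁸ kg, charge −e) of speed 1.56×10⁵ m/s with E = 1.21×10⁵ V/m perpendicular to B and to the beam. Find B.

B = 0.776 T

Balance of forces in the selector: qE = qvB ⇒ B = E/v.
B = 1.21×10⁵/1.56×10⁵ = 0.776 T.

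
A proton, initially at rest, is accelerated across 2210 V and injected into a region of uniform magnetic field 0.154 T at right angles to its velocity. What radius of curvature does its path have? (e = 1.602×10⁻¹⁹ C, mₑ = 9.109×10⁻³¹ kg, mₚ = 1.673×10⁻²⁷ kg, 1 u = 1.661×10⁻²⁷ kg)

Acceleration: |q|V = ½mv² ⇒ v = √(2|q|V/m) = √(2·1.602×10⁻¹⁹·2210/1.673×10⁻²⁷) ≈ 6.506×10⁵ m/s.
In the field: r = mv/(|q|B) = (1.673×10⁻²⁷)(6.506×10⁵)/((1.602×10⁻¹⁹)(0.154)) ≈ 0.0441 m.

r ≈ 0.0441 m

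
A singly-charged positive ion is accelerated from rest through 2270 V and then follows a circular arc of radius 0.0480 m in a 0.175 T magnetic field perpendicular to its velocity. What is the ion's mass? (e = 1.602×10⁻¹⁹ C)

m ≈ 2.49×10⁻²⁷ kg

Combine |q|V = ½mv² and r = mv/(|q|B): eliminate v to get m = qB²r²/(2V).
m = (1.602×10⁻¹⁹)(0.175)²(0.0480)²/(2·2270) ≈ 2.49×10⁻²⁷ kg.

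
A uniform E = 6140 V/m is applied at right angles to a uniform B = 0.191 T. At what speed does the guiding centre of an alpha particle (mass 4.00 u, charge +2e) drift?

In crossed fields the guiding centre drifts at v_d = |E×B|/B² = E/B, independent of charge and mass.
v_d = 6140/0.191 = 3.21×10⁴ m/s.

v_d ≈ 3.21×10⁴ m/s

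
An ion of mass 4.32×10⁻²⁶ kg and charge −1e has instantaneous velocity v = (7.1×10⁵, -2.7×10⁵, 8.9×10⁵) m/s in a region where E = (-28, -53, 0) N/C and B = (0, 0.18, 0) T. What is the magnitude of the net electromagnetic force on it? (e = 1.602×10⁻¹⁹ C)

v×B = (-1.60×10⁵, 0, 1.28×10⁵) N/C.
E + v×B = (-1.60×10⁵, -53.0, 1.28×10⁵) N/C.
F = q(E + v×B) = (−1.602×10⁻¹⁹ C)·(-1.60×10⁵, -53.0, 1.28×10⁵) = (2.57×10⁻¹⁴, 8.49×10⁻¹⁸, -2.05×10⁻¹⁴) N.
|F| = 3.28×10⁻¹⁴ N.

|F| ≈ 3.28×10⁻¹⁴ N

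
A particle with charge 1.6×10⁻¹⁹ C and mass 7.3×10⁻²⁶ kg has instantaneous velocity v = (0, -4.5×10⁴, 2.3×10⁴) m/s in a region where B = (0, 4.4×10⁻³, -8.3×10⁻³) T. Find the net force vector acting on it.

F ≈ (4.36×10⁻¹⁷, 0, 0) N

v×B = (272, 0, 0) N/C.
F = q v×B = (1.6×10⁻¹⁹ C)·(272, 0, 0) = (4.36×10⁻¹⁷, 0, 0) N.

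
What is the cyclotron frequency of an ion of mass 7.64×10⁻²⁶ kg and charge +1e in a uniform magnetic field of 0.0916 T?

f = |q|B/(2πm).
f = (1.602×10⁻¹⁹)(0.0916)/(2π·7.64×10⁻²⁶) ≈ 3.06×10⁴ Hz.

f ≈ 3.06×10⁴ Hz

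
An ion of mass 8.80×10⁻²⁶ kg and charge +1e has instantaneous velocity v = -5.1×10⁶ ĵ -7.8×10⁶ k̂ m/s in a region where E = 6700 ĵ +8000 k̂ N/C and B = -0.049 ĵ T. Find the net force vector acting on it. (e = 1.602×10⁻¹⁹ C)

v×B = (-3.82×10⁵, 0, 0) N/C.
E + v×B = (-3.82×10⁵, 6700, 8000) N/C.
F = q(E + v×B) = (1.602×10⁻¹⁹ C)·(-3.82×10⁵, 6700, 8000) = (-6.12×10⁻¹⁴, 1.07×10⁻¹⁵, 1.28×10⁻¹⁵) N.

F ≈ (-6.12×10⁻¹⁴, 1.07×10⁻¹⁵, 1.28×10⁻¹⁵) N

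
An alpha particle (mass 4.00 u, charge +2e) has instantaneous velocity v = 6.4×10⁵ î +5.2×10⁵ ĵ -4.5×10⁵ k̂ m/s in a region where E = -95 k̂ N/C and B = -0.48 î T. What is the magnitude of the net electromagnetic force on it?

v×B = (0, 2.16×10⁵, 2.50×10⁵) N/C.
E + v×B = (0, 2.16×10⁵, 2.50×10⁵) N/C.
F = q(E + v×B) = (3.204×10⁻¹⁹ C)·(0, 2.16×10⁵, 2.50×10⁵) = (0, 6.92×10⁻¹⁴, 7.99×10⁻¹⁴) N.
|F| = 1.06×10⁻¹³ N.

|F| ≈ 1.06×10⁻¹³ N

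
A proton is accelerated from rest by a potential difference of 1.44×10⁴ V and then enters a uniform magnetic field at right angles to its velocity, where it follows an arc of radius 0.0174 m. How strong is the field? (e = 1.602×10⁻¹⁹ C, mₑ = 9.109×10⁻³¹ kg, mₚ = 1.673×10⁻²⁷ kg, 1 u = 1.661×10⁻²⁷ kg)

B ≈ 0.997 T

v = √(2|q|V/m) = √(2·1.602×10⁻¹⁹·1.44×10⁴/1.673×10⁻²⁷) ≈ 1.661×10⁶ m/s.
B = mv/(|q|r) = (1.673×10⁻²⁷)(1.661×10⁶)/((1.602×10⁻¹⁹)(0.0174)) ≈ 0.997 T.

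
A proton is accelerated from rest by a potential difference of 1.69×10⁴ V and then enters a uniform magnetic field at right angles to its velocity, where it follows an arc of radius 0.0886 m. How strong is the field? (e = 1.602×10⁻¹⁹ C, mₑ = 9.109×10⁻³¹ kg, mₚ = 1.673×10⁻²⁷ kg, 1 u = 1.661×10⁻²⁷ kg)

v = √(2|q|V/m) = √(2·1.602×10⁻¹⁹·1.69×10⁴/1.673×10⁻²⁷) ≈ 1.799×10⁶ m/s.
B = mv/(|q|r) = (1.673×10⁻²⁷)(1.799×10⁶)/((1.602×10⁻¹⁹)(0.0886)) ≈ 0.212 T.

B ≈ 0.212 T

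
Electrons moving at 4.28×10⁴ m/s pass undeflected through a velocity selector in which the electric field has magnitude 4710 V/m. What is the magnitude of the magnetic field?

B = 0.110 T

Balance of forces in the selector: qE = qvB ⇒ B = E/v.
B = 4710/4.28×10⁴ = 0.110 T.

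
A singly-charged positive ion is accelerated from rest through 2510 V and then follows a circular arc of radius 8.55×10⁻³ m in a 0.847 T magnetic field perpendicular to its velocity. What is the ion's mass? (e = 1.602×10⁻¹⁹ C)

Combine |q|V = ½mv² and r = mv/(|q|B): eliminate v to get m = qB²r²/(2V).
m = (1.602×10⁻¹⁹)(0.847)²(8.55×10⁻³)²/(2·2510) ≈ 1.67×10⁻²⁷ kg.

m ≈ 1.67×10⁻²⁷ kg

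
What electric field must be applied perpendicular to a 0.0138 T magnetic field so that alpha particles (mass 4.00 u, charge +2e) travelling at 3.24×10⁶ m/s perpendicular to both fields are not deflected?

E = 4.47×10⁴ V/m

For straight-line motion qE = qvB, so E = vB.
E = 3.24×10⁶ × 0.0138 = 4.47×10⁴ V/m.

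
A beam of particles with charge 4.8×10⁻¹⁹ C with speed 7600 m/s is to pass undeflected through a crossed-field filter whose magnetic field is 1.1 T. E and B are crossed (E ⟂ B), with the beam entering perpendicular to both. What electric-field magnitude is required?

E = 8400 V/m

For straight-line motion qE = qvB, so E = vB.
E = 7600 × 1.1 = 8400 V/m.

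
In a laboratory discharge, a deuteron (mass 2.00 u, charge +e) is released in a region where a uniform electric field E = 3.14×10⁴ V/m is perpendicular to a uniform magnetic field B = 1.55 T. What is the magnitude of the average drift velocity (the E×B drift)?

v_d ≈ 2.03×10⁴ m/s

In crossed fields the guiding centre drifts at v_d = |E×B|/B² = E/B, independent of charge and mass.
v_d = 3.14×10⁴/1.55 = 2.03×10⁴ m/s.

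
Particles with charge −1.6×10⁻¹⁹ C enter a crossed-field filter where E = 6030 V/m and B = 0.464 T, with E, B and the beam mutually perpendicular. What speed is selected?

v = 1.30×10⁴ m/s

For undeflected motion the electric and magnetic forces balance: qE = qvB.
v = E/B = 6030/0.464 = 1.30×10⁴ m/s.
The result is independent of the particle's charge and mass.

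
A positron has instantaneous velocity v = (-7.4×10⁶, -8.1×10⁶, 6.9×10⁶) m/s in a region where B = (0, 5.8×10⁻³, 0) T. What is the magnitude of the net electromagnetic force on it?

v×B = (-4.00×10⁴, 0, -4.29×10⁴) N/C.
F = q v×B = (1.602×10⁻¹⁹ C)·(-4.00×10⁴, 0, -4.29×10⁴) = (-6.41×10⁻¹⁵, 0, -6.88×10⁻¹⁵) N.
|F| = 9.40×10⁻¹⁵ N.

|F| ≈ 9.40×10⁻¹⁵ N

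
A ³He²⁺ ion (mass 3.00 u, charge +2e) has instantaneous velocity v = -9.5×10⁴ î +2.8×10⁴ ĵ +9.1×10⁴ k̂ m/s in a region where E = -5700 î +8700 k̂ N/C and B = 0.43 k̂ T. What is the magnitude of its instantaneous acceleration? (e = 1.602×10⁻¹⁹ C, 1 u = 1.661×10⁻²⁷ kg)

|a| ≈ 2.72×10¹² m/s²

v×B = (1.20×10⁴, 4.08×10⁴, 0) N/C.
E + v×B = (6340, 4.08×10⁴, 8700) N/C.
F = q(E + v×B) = (3.204×10⁻¹⁹ C)·(6340, 4.08×10⁴, 8700) = (2.03×10⁻¹⁵, 1.31×10⁻¹⁴, 2.79×10⁻¹⁵) N.
|a| = |F|/m = 1.354×10⁻¹⁴/4.983×10⁻²⁷ ≈ 2.72×10¹² m/s².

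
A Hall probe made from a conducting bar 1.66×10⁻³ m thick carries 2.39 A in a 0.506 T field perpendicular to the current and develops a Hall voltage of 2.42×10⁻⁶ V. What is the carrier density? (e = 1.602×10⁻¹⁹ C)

n ≈ 1.88×10²⁷ m⁻³

From V_H = IB/(n e t), n = IB/(V_H e t).
n = (2.39)(0.506)/((2.42×10⁻⁶)(1.602×10⁻¹⁹)(1.66×10⁻³)) ≈ 1.88×10²⁷ m⁻³.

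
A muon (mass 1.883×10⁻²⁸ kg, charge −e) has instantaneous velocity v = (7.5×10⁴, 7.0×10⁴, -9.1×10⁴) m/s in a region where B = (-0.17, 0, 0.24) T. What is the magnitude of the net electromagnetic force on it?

|F| ≈ 3.32×10⁻¹⁵ N

v×B = (1.68×10⁴, -2530, 1.19×10⁴) N/C.
F = q v×B = (−1.602×10⁻¹⁹ C)·(1.68×10⁴, -2530, 1.19×10⁴) = (-2.69×10⁻¹⁵, 4.05×10⁻¹⁶, -1.91×10⁻¹⁵) N.
|F| = 3.32×10⁻¹⁵ N.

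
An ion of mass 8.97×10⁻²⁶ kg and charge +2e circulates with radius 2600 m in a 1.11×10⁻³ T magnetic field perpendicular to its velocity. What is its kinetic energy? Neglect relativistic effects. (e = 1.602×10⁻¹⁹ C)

KE ≈ 4.77×10⁻¹² J

v = |q|Br/m, then KE = ½mv² = (qBr)²/(2m).
v = (3.204×10⁻¹⁹)(1.11×10⁻³)(2600)/8.97×10⁻²⁶ ≈ 1.031×10⁷ m/s.
KE = ½(8.97×10⁻²⁶)(1.031×10⁷)² ≈ 4.77×10⁻¹² J.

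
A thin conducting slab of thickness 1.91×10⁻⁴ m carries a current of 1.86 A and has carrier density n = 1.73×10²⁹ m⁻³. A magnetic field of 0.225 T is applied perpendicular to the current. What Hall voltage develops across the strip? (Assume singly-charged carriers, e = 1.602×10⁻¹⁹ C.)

V_H = IB/(n e t).
V_H = (1.86)(0.225)/((1.73×10²⁹)(1.602×10⁻¹⁹)(1.91×10⁻⁴)) ≈ 7.91×10⁻⁸ V.

V_H ≈ 7.91×10⁻⁸ V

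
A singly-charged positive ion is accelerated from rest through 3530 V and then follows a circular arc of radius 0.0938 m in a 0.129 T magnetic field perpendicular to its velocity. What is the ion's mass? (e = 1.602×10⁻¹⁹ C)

Combine |q|V = ½mv² and r = mv/(|q|B): eliminate v to get m = qB²r²/(2V).
m = (1.602×10⁻¹⁹)(0.129)²(0.0938)²/(2·3530) ≈ 3.32×10⁻²⁷ kg.

m ≈ 3.32×10⁻²⁷ kg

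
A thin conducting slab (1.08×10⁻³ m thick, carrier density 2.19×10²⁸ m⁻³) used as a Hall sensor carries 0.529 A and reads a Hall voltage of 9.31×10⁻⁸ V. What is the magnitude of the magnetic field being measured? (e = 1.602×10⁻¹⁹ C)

B ≈ 0.667 T

From V_H = IB/(n e t), B = V_H n e t / I.
B = (9.31×10⁻⁸)(2.19×10²⁸)(1.602×10⁻¹⁹)(1.08×10⁻³)/0.529 ≈ 0.667 T.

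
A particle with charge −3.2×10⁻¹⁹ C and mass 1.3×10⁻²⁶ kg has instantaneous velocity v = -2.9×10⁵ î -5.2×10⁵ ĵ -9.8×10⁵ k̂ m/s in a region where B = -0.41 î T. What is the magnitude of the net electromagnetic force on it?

v×B = (0, 4.02×10⁵, -2.13×10⁵) N/C.
F = q v×B = (−3.2×10⁻¹⁹ C)·(0, 4.02×10⁵, -2.13×10⁵) = (0, -1.29×10⁻¹³, 6.82×10⁻¹⁴) N.
|F| = 1.46×10⁻¹³ N.

|F| ≈ 1.46×10⁻¹³ N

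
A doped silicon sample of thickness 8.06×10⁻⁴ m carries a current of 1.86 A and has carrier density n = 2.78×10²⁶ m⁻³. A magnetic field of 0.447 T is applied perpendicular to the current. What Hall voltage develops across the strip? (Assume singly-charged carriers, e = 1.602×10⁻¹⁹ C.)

V_H = IB/(n e t).
V_H = (1.86)(0.447)/((2.78×10²⁶)(1.602×10⁻¹⁹)(8.06×10⁻⁴)) ≈ 2.32×10⁻⁵ V.

V_H ≈ 2.32×10⁻⁵ V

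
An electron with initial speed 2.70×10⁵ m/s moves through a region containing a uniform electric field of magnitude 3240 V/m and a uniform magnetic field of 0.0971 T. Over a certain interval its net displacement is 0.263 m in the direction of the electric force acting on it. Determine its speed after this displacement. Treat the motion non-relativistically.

v_f ≈ 1.73×10⁷ m/s

B does no work; ΔKE = |q|E d.
½mv_f² = ½mv₀² + |q|Ed = ½(9.109×10⁻³¹)(2.70×10⁵)² + (1.602×10⁻¹⁹)(3240)(0.263) ≈ 3.320×10⁻²⁰ J + 1.365×10⁻¹⁶ J ≈ 1.365×10⁻¹⁶ J.
v_f = √(2·1.365×10⁻¹⁶/9.109×10⁻³¹) ≈ 1.73×10⁷ m/s.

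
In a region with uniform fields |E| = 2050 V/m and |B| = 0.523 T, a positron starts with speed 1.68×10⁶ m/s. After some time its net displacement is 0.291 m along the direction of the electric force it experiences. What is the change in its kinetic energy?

The magnetic force is always ⟂ v and does no work; only the electric force changes KE.
ΔKE = F_E · d = |q|E d = (1.602×10⁻¹⁹)(2050)(0.291) ≈ 9.56×10⁻¹⁷ J.

ΔKE ≈ 9.56×10⁻¹⁷ J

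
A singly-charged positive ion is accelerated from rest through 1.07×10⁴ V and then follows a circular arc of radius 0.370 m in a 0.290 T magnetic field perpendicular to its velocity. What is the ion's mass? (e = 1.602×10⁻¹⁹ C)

m ≈ 8.62×10⁻²⁶ kg

Combine |q|V = ½mv² and r = mv/(|q|B): eliminate v to get m = qB²r²/(2V).
m = (1.602×10⁻¹⁹)(0.290)²(0.370)²/(2·1.07×10⁴) ≈ 8.62×10⁻²⁶ kg.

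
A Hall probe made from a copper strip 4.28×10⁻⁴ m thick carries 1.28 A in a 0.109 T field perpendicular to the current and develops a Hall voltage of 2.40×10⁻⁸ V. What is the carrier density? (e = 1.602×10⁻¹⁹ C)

n ≈ 8.48×10²⁸ m⁻³

From V_H = IB/(n e t), n = IB/(V_H e t).
n = (1.28)(0.109)/((2.40×10⁻⁸)(1.602×10⁻¹⁹)(4.28×10⁻⁴)) ≈ 8.48×10²⁸ m⁻³.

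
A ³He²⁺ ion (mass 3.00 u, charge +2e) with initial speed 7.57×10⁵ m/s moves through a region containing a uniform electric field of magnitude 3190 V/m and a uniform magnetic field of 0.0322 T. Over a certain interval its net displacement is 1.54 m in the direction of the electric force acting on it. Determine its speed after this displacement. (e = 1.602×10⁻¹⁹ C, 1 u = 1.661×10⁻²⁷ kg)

v_f ≈ 1.10×10⁶ m/s

B does no work; ΔKE = |q|E d.
½mv_f² = ½mv₀² + |q|Ed = ½(4.983×10⁻²⁷)(7.57×10⁵)² + (3.204×10⁻¹⁹)(3190)(1.54) ≈ 1.428×10⁻¹⁵ J + 1.574×10⁻¹⁵ J ≈ 3.002×10⁻¹⁵ J.
v_f = √(2·3.002×10⁻¹⁵/4.983×10⁻²⁷) ≈ 1.10×10⁶ m/s.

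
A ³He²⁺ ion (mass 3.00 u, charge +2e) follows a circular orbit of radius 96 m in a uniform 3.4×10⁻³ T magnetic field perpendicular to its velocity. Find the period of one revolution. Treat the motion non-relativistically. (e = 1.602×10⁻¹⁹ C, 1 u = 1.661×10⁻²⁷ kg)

T ≈ 2.9×10⁻⁵ s

The cyclotron period depends only on m, q, B: T = 2πm/(|q|B).
T = 2π(4.983×10⁻²⁷)/((3.204×10⁻¹⁹)(3.4×10⁻³)) ≈ 2.9×10⁻⁵ s.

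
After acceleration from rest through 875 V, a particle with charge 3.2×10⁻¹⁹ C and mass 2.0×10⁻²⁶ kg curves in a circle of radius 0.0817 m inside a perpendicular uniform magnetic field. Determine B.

v = √(2|q|V/m) = √(2·3.2×10⁻¹⁹·875/2.0×10⁻²⁶) ≈ 1.673×10⁵ m/s.
B = mv/(|q|r) = (2.0×10⁻²⁶)(1.673×10⁵)/((3.2×10⁻¹⁹)(0.0817)) ≈ 0.128 T.

B ≈ 0.128 T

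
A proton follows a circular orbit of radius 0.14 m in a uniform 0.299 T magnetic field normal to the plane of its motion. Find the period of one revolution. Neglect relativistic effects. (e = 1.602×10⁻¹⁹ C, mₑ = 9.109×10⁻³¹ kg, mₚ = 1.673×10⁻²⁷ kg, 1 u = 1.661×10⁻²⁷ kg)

T ≈ 2.19×10⁻⁷ s

The cyclotron period depends only on m, q, B: T = 2πm/(|q|B).
T = 2π(1.673×10⁻²⁷)/((1.602×10⁻¹⁹)(0.299)) ≈ 2.19×10⁻⁷ s.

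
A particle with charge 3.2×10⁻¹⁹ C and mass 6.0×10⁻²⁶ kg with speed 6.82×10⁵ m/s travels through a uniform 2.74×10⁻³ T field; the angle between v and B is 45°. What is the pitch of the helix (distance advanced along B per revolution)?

v∥ = v cosθ = 6.82×10⁵·cos45° ≈ 4.822×10⁵ m/s.
T = 2πm/(|q|B) = 2π(6.0×10⁻²⁶)/((3.2×10⁻¹⁹)(2.74×10⁻³)) ≈ 4.300×10⁻⁴ s.
pitch = v∥ T = (4.822×10⁵)(4.300×10⁻⁴) ≈ 207 m.

p ≈ 207 m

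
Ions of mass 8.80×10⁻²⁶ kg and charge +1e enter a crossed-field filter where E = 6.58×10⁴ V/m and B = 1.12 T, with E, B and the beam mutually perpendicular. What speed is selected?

Zero net Lorentz force requires |qE| = |q v×B|, i.e. E = vB.
v = E/B = 6.58×10⁴/1.12 = 5.87×10⁴ m/s.

v = 5.87×10⁴ m/s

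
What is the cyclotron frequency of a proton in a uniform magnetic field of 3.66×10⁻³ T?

f = |q|B/(2πm).
f = (1.602×10⁻¹⁹)(3.66×10⁻³)/(2π·1.673×10⁻²⁷) ≈ 5.58×10⁴ Hz.

f ≈ 5.58×10⁴ Hz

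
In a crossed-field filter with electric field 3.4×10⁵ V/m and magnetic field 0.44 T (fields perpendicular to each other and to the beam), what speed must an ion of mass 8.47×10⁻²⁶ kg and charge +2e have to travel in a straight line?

v = 7.7×10⁵ m/s

For undeflected motion the electric and magnetic forces balance: qE = qvB.
v = E/B = 3.4×10⁵/0.44 = 7.7×10⁵ m/s.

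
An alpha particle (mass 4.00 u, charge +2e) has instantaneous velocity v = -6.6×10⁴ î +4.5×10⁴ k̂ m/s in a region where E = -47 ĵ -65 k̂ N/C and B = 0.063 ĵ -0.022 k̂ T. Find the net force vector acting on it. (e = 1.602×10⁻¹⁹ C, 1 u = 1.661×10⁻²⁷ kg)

F ≈ (-9.08×10⁻¹⁶, -4.80×10⁻¹⁶, -1.35×10⁻¹⁵) N

v×B = (-2840, -1450, -4160) N/C.
E + v×B = (-2840, -1500, -4220) N/C.
F = q(E + v×B) = (3.204×10⁻¹⁹ C)·(-2840, -1500, -4220) = (-9.08×10⁻¹⁶, -4.80×10⁻¹⁶, -1.35×10⁻¹⁵) N.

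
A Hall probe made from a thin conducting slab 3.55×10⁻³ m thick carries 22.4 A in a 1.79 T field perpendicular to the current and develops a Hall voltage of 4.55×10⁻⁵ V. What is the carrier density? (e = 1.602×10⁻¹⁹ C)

From V_H = IB/(n e t), n = IB/(V_H e t).
n = (22.4)(1.79)/((4.55×10⁻⁵)(1.602×10⁻¹⁹)(3.55×10⁻³)) ≈ 1.55×10²⁷ m⁻³.

n ≈ 1.55×10²⁷ m⁻³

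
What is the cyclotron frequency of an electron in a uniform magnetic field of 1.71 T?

f = |q|B/(2πm).
f = (1.602×10⁻¹⁹)(1.71)/(2π·9.109×10⁻³¹) ≈ 4.79×10¹⁰ Hz.

f ≈ 4.79×10¹⁰ Hz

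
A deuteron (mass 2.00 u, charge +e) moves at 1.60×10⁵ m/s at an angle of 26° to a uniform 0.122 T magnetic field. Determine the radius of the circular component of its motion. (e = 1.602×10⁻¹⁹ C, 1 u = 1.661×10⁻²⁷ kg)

v⊥ = v sinθ = 1.60×10⁵·sin26° ≈ 7.014×10⁴ m/s.
r = m v⊥/(|q|B) = (3.322×10⁻²⁷)(7.014×10⁴)/((1.602×10⁻¹⁹)(0.122)) ≈ 0.0119 m.

r ≈ 0.0119 m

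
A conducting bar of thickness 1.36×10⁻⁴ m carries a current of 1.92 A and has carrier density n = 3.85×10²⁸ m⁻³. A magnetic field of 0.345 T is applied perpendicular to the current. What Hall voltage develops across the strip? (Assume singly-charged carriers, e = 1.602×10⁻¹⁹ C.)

V_H ≈ 7.90×10⁻⁷ V

V_H = IB/(n e t).
V_H = (1.92)(0.345)/((3.85×10²⁸)(1.602×10⁻¹⁹)(1.36×10⁻⁴)) ≈ 7.90×10⁻⁷ V.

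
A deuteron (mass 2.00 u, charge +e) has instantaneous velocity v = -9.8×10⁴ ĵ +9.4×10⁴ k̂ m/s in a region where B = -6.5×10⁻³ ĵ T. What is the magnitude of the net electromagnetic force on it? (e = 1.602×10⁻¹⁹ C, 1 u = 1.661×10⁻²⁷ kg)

v×B = (611, 0, 0) N/C.
F = q v×B = (1.602×10⁻¹⁹ C)·(611, 0, 0) = (9.79×10⁻¹⁷, 0, 0) N.
|F| = 9.79×10⁻¹⁷ N.

|F| ≈ 9.79×10⁻¹⁷ N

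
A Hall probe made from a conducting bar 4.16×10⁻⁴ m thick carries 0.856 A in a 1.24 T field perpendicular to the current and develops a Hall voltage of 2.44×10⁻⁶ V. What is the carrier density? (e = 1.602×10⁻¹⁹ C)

From V_H = IB/(n e t), n = IB/(V_H e t).
n = (0.856)(1.24)/((2.44×10⁻⁶)(1.602×10⁻¹⁹)(4.16×10⁻⁴)) ≈ 6.53×10²⁷ m⁻³.

n ≈ 6.53×10²⁷ m⁻³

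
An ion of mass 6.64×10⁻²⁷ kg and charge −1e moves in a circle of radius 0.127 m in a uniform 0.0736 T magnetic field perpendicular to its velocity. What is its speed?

v ≈ 2.26×10⁵ m/s

From |q|vB = mv²/r, v = |q|Br/m.
v = (1.602×10⁻¹⁹)(0.0736)(0.127)/6.64×10⁻²⁷ ≈ 2.26×10⁵ m/s.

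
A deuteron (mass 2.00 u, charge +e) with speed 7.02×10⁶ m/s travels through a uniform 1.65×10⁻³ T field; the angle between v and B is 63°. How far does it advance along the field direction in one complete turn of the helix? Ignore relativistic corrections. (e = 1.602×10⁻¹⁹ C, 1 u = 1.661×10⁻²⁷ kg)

v∥ = v cosθ = 7.02×10⁶·cos63° ≈ 3.187×10⁶ m/s.
T = 2πm/(|q|B) = 2π(3.322×10⁻²⁷)/((1.602×10⁻¹⁹)(1.65×10⁻³)) ≈ 7.896×10⁻⁵ s.
pitch = v∥ T = (3.187×10⁶)(7.896×10⁻⁵) ≈ 252 m.

p ≈ 252 m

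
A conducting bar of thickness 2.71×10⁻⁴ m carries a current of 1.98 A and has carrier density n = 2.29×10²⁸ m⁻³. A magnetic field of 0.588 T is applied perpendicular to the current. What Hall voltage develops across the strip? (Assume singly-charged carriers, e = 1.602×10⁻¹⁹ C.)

V_H = IB/(n e t).
V_H = (1.98)(0.588)/((2.29×10²⁸)(1.602×10⁻¹⁹)(2.71×10⁻⁴)) ≈ 1.17×10⁻⁶ V.

V_H ≈ 1.17×10⁻⁶ V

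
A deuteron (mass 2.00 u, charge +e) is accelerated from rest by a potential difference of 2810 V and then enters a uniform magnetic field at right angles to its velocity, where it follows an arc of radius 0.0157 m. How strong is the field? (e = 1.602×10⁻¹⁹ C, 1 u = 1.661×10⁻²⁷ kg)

B ≈ 0.688 T

v = √(2|q|V/m) = √(2·1.602×10⁻¹⁹·2810/3.322×10⁻²⁷) ≈ 5.206×10⁵ m/s.
B = mv/(|q|r) = (3.322×10⁻²⁷)(5.206×10⁵)/((1.602×10⁻¹⁹)(0.0157)) ≈ 0.688 T.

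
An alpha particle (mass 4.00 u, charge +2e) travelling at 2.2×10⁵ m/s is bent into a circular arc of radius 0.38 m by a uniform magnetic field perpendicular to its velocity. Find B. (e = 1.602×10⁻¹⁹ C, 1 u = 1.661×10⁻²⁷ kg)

From |q|vB = mv²/r, B = mv/(|q|r).
B = (6.644×10⁻²⁷)(2.2×10⁵)/((3.204×10⁻¹⁹)(0.38)) ≈ 0.012 T.

B ≈ 0.012 T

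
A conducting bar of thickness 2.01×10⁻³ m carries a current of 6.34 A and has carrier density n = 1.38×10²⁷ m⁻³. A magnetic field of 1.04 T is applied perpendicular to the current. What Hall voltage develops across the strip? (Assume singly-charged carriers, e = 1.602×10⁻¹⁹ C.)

V_H = IB/(n e t).
V_H = (6.34)(1.04)/((1.38×10²⁷)(1.602×10⁻¹⁹)(2.01×10⁻³)) ≈ 1.48×10⁻⁵ V.

V_H ≈ 1.48×10⁻⁵ V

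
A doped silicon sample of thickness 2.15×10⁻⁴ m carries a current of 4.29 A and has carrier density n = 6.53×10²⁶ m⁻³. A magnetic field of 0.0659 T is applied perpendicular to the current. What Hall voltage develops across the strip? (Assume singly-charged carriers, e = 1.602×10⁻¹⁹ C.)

V_H = IB/(n e t).
V_H = (4.29)(0.0659)/((6.53×10²⁶)(1.602×10⁻¹⁹)(2.15×10⁻⁴)) ≈ 1.26×10⁻⁵ V.

V_H ≈ 1.26×10⁻⁵ V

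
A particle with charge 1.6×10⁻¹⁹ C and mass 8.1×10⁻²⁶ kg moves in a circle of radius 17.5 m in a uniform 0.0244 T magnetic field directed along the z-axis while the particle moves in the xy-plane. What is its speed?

v ≈ 8.43×10⁵ m/s

From |q|vB = mv²/r, v = |q|Br/m.
v = (1.6×10⁻¹⁹)(0.0244)(17.5)/8.1×10⁻²⁶ ≈ 8.43×10⁵ m/s.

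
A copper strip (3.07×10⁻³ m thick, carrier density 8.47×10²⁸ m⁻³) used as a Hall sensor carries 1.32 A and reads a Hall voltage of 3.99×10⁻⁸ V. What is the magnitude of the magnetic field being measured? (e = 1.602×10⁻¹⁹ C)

B ≈ 1.26 T

From V_H = IB/(n e t), B = V_H n e t / I.
B = (3.99×10⁻⁸)(8.47×10²⁸)(1.602×10⁻¹⁹)(3.07×10⁻³)/1.32 ≈ 1.26 T.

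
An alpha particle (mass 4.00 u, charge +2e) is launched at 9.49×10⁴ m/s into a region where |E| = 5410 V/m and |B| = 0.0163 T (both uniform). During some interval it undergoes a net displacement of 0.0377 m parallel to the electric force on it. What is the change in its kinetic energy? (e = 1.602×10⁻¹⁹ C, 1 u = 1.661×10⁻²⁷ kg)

The magnetic force is always ⟂ v and does no work; only the electric force changes KE.
ΔKE = F_E · d = |q|E d = (3.204×10⁻¹⁹)(5410)(0.0377) ≈ 6.53×10⁻¹⁷ J.

ΔKE ≈ 6.53×10⁻¹⁷ J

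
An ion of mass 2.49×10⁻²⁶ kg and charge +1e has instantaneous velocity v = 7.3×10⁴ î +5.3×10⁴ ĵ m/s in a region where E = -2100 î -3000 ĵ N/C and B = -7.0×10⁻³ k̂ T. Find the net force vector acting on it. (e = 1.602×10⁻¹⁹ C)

v×B = (-371, 511, 0) N/C.
E + v×B = (-2470, -2490, 0) N/C.
F = q(E + v×B) = (1.602×10⁻¹⁹ C)·(-2470, -2490, 0) = (-3.96×10⁻¹⁶, -3.99×10⁻¹⁶, 0) N.

F ≈ (-3.96×10⁻¹⁶, -3.99×10⁻¹⁶, 0) N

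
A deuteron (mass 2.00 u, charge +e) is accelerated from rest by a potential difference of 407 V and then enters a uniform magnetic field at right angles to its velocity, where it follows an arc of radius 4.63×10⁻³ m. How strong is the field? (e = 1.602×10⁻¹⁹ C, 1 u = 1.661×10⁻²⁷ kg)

B ≈ 0.887 T

v = √(2|q|V/m) = √(2·1.602×10⁻¹⁹·407/3.322×10⁻²⁷) ≈ 1.981×10⁵ m/s.
B = mv/(|q|r) = (3.322×10⁻²⁷)(1.981×10⁵)/((1.602×10⁻¹⁹)(4.63×10⁻³)) ≈ 0.887 T.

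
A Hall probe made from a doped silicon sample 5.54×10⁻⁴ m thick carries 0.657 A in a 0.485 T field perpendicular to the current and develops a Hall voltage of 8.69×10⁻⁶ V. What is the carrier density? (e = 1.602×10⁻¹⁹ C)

From V_H = IB/(n e t), n = IB/(V_H e t).
n = (0.657)(0.485)/((8.69×10⁻⁶)(1.602×10⁻¹⁹)(5.54×10⁻⁴)) ≈ 4.13×10²⁶ m⁻³.

n ≈ 4.13×10²⁶ m⁻³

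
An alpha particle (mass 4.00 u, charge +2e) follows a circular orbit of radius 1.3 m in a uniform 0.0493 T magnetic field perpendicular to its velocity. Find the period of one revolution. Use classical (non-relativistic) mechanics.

The cyclotron period depends only on m, q, B: T = 2πm/(|q|B).
T = 2π(6.644×10⁻²⁷)/((3.204×10⁻¹⁹)(0.0493)) ≈ 2.64×10⁻⁶ s.

T ≈ 2.64×10⁻⁶ s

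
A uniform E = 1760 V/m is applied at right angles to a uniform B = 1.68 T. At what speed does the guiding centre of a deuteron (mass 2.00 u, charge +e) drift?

The steady drift has the magnetic force balancing the electric force, so v_d = E/B.
v_d = 1760/1.68 = 1050 m/s.

v_d ≈ 1050 m/s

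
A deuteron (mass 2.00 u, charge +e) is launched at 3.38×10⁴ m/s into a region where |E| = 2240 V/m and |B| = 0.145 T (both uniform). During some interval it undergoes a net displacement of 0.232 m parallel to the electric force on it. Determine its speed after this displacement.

v_f ≈ 2.26×10⁵ m/s

B does no work; ΔKE = |q|E d.
½mv_f² = ½mv₀² + |q|Ed = ½(3.322×10⁻²⁷)(3.38×10⁴)² + (1.602×10⁻¹⁹)(2240)(0.232) ≈ 1.898×10⁻¹⁸ J + 8.325×10⁻¹⁷ J ≈ 8.515×10⁻¹⁷ J.
v_f = √(2·8.515×10⁻¹⁷/3.322×10⁻²⁷) ≈ 2.26×10⁵ m/s.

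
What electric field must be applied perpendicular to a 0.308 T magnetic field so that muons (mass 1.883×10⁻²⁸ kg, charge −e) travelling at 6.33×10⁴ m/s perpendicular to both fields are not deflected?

E = 1.95×10⁴ V/m

For straight-line motion qE = qvB, so E = vB.
E = 6.33×10⁴ × 0.308 = 1.95×10⁴ V/m.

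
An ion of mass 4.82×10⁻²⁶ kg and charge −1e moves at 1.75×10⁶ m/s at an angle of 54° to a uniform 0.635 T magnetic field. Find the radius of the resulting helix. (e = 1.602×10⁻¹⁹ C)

v⊥ = v sinθ = 1.75×10⁶·sin54° ≈ 1.416×10⁶ m/s.
r = m v⊥/(|q|B) = (4.82×10⁻²⁶)(1.416×10⁶)/((1.602×10⁻¹⁹)(0.635)) ≈ 0.671 m.

r ≈ 0.671 m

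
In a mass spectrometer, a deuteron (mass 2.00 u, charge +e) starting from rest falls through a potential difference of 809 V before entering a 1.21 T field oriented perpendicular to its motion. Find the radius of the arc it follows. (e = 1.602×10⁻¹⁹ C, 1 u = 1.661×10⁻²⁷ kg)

r ≈ 4.79×10⁻³ m

Acceleration: |q|V = ½mv² ⇒ v = √(2|q|V/m) = √(2·1.602×10⁻¹⁹·809/3.322×10⁻²⁷) ≈ 2.793×10⁵ m/s.
In the field: r = mv/(|q|B) = (3.322×10⁻²⁷)(2.793×10⁵)/((1.602×10⁻¹⁹)(1.21)) ≈ 4.79×10⁻³ m.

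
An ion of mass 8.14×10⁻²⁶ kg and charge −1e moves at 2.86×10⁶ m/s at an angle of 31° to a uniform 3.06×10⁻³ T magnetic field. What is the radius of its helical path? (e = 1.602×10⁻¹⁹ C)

v⊥ = v sinθ = 2.86×10⁶·sin31° ≈ 1.473×10⁶ m/s.
r = m v⊥/(|q|B) = (8.14×10⁻²⁶)(1.473×10⁶)/((1.602×10⁻¹⁹)(3.06×10⁻³)) ≈ 245 m.

r ≈ 245 m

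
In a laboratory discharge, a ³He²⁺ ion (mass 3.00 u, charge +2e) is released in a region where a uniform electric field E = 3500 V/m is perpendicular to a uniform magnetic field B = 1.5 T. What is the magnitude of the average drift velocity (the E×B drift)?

In crossed fields the guiding centre drifts at v_d = |E×B|/B² = E/B, independent of charge and mass.
v_d = 3500/1.5 = 2300 m/s.

v_d ≈ 2300 m/s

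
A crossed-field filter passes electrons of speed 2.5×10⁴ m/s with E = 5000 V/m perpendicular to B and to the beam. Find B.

B = 0.20 T

Balance of forces in the selector: qE = qvB ⇒ B = E/v.
B = 5000/2.5×10⁴ = 0.20 T.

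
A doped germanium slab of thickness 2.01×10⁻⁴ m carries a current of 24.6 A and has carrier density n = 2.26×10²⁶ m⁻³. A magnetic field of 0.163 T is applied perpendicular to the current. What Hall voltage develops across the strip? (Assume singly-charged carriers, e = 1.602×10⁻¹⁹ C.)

V_H ≈ 5.51×10⁻⁴ V

V_H = IB/(n e t).
V_H = (24.6)(0.163)/((2.26×10²⁶)(1.602×10⁻¹⁹)(2.01×10⁻⁴)) ≈ 5.51×10⁻⁴ V.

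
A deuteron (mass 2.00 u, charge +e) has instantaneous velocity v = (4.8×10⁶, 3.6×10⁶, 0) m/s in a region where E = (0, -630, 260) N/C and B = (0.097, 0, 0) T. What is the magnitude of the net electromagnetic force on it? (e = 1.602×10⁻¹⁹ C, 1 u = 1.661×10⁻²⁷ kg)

|F| ≈ 5.59×10⁻¹⁴ N

v×B = (0, 0, -3.49×10⁵) N/C.
E + v×B = (0, -630, -3.49×10⁵) N/C.
F = q(E + v×B) = (1.602×10⁻¹⁹ C)·(0, -630, -3.49×10⁵) = (0, -1.01×10⁻¹⁶, -5.59×10⁻¹⁴) N.
|F| = 5.59×10⁻¹⁴ N.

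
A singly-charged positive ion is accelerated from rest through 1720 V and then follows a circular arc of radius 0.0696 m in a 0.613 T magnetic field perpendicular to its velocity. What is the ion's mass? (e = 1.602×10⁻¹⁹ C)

Combine |q|V = ½mv² and r = mv/(|q|B): eliminate v to get m = qB²r²/(2V).
m = (1.602×10⁻¹⁹)(0.613)²(0.0696)²/(2·1720) ≈ 8.48×10⁻²⁶ kg.

m ≈ 8.48×10⁻²⁶ kg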